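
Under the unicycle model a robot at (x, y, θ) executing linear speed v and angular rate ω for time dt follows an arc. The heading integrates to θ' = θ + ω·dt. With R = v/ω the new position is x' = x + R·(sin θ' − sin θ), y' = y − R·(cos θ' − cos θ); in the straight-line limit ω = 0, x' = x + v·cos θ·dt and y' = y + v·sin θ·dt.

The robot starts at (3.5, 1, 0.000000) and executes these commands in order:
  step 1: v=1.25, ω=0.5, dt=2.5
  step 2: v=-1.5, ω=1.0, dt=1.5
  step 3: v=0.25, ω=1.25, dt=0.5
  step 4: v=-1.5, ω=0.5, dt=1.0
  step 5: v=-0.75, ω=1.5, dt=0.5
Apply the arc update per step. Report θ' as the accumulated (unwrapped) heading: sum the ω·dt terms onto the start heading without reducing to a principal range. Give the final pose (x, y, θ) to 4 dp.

(8.0786, 1.8797, 4.6250)

step 1: θ'=1.2500 (R=2.5000) → pose (5.8725, 2.7117, 1.2500)
step 2: θ'=2.7500 (R=-1.5000) → pose (6.7234, 0.8523, 2.7500)
step 3: θ'=3.3750 (R=0.2000) → pose (6.6009, 0.8620, 3.3750)
step 4: θ'=3.8750 (R=-3.0000) → pose (7.9152, 1.5519, 3.8750)
step 5: θ'=4.6250 (R=-0.5000) → pose (8.0786, 1.8797, 4.6250)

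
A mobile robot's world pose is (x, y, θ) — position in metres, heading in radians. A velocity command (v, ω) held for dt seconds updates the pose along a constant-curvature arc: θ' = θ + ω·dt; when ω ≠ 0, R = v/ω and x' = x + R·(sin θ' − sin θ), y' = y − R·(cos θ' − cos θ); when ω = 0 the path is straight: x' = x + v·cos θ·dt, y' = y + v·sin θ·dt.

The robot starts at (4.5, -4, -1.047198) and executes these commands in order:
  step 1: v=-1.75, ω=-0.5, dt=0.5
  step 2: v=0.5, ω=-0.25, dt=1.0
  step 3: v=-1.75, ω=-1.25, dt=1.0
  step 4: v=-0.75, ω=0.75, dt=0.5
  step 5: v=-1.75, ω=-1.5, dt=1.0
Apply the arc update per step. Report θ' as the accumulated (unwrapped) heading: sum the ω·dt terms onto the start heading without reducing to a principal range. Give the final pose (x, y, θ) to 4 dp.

(7.0731, -2.1977, -3.9222)

step 1: θ'=-1.2972 (R=3.5000) → pose (4.1613, -3.1957, -1.2972)
step 2: θ'=-1.5472 (R=-2.0000) → pose (4.2351, -3.6889, -1.5472)
step 3: θ'=-2.7972 (R=1.4000) → pose (5.1620, -2.3381, -2.7972)
step 4: θ'=-2.4222 (R=-1.0000) → pose (5.4833, -2.1490, -2.4222)
step 5: θ'=-3.9222 (R=1.1667) → pose (7.0731, -2.1977, -3.9222)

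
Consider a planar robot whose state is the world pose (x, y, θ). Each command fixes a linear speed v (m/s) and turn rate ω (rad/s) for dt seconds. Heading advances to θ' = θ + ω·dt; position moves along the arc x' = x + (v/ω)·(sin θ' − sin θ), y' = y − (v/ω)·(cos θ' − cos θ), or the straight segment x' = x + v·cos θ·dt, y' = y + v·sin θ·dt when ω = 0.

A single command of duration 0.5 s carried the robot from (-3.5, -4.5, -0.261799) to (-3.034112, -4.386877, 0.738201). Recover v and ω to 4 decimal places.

Δθ = 0.738201 − -0.261799 = 1.000000
ω = Δθ/dt = 1.000000/0.5 = 2.0000
R = Δx/(sin θ' − sin θ) = 0.5000
v = R·ω = 0.5000·2.0000 = 1.0000

v = 1.0000, ω = 2.0000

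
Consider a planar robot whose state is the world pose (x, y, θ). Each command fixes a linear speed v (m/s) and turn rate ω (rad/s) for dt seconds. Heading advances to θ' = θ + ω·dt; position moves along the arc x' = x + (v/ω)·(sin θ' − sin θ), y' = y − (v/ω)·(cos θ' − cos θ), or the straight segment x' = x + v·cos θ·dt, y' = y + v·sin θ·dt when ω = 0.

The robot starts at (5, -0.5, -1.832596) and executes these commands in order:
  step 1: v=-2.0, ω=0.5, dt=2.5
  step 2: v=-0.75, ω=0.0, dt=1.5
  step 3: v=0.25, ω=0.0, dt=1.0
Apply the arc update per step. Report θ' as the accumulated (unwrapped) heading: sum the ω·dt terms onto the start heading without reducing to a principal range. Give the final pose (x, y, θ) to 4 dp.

(2.6064, 4.3568, -0.5826)

step 1: θ'=-0.5826 (R=-4.0000) → pose (3.3371, 3.8754, -0.5826)
step 2: θ'=-0.5826 (straight) → pose (2.3977, 4.4944, -0.5826)
step 3: θ'=-0.5826 (straight) → pose (2.6064, 4.3568, -0.5826)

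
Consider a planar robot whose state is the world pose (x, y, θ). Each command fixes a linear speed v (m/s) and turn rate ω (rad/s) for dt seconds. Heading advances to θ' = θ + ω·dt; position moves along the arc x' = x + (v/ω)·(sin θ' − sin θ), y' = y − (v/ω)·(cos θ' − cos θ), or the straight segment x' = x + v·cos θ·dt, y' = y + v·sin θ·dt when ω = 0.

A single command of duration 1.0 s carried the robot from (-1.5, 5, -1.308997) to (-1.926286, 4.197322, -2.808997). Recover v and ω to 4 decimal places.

Δθ = -2.808997 − -1.308997 = -1.500000
ω = Δθ/dt = -1.500000/1.0 = -1.5000
R = −Δy/(cos θ' − cos θ) = -0.6667
v = R·ω = -0.6667·-1.5000 = 1.0000

v = 1.0000, ω = -1.5000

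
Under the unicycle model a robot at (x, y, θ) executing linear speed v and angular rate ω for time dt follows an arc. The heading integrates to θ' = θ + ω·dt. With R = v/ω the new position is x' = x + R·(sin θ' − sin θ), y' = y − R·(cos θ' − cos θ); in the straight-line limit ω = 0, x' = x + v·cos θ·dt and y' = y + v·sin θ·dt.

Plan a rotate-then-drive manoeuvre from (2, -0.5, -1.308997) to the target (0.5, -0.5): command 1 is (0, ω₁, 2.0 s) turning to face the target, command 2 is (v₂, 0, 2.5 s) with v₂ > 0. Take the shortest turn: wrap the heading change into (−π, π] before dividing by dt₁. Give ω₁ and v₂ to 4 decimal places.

ω₁ = -0.9163, v₂ = 0.6000

heading to target = atan2(-0.5−-0.5, 0.5−2) = 3.1416
Δθ = wrap(3.1416 − -1.3090) = -1.8326; ω₁ = Δθ/dt₁ = -0.9163
distance = √((0.5−2)² + (-0.5−-0.5)²) = 1.5000; v₂ = distance/dt₂ = 0.6000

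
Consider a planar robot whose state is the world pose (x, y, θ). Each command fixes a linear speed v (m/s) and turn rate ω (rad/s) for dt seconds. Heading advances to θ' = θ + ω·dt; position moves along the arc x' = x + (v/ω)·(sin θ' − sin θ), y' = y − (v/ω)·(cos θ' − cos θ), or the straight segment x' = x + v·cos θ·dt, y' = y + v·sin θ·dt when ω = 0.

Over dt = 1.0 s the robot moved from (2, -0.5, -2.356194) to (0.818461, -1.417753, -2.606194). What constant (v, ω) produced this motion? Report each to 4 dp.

Δθ = -2.606194 − -2.356194 = -0.250000
ω = Δθ/dt = -0.250000/1.0 = -0.2500
R = Δx/(sin θ' − sin θ) = -6.0000
v = R·ω = -6.0000·-0.2500 = 1.5000

v = 1.5000, ω = -0.2500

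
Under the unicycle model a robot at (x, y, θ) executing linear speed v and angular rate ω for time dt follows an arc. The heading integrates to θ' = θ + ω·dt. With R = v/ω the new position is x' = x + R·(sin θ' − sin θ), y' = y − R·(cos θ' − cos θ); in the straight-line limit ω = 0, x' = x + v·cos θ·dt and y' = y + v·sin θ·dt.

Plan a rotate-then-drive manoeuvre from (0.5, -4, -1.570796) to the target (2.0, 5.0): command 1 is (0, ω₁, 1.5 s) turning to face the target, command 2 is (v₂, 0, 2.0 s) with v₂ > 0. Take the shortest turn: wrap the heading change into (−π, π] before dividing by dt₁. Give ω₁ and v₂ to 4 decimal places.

heading to target = atan2(5−-4, 2−0.5) = 1.4056
Δθ = wrap(1.4056 − -1.5708) = 2.9764; ω₁ = Δθ/dt₁ = 1.9843
distance = √((2−0.5)² + (5−-4)²) = 9.1241; v₂ = distance/dt₂ = 4.5621

ω₁ = 1.9843, v₂ = 4.5621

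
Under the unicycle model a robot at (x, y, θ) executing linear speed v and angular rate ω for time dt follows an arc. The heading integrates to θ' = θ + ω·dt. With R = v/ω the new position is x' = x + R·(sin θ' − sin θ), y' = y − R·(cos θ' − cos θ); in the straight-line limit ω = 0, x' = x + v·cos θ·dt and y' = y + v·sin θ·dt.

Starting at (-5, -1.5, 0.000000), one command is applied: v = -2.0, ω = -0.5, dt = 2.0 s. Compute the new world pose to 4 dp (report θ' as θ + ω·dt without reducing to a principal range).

(-8.3659, 0.3388, -1.0000)

θ' = 0.0000 + -0.5·2.0 = -1.0000
R = v/ω = -2.0/-0.5 = 4.0000
x' = -5 + 4.0000·(sin -1.0000 − sin 0.0000) = -8.3659
y' = -1.5 − 4.0000·(cos -1.0000 − cos 0.0000) = 0.3388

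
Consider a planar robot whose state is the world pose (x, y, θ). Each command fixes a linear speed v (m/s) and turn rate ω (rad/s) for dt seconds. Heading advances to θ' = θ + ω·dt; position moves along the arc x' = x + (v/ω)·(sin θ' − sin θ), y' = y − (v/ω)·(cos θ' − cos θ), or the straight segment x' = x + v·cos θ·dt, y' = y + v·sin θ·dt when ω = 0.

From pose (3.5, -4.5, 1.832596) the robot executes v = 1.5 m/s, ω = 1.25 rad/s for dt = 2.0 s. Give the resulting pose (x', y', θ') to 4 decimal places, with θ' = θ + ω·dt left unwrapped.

θ' = 1.8326 + 1.25·2.0 = 4.3326
R = v/ω = 1.5/1.25 = 1.2000
x' = 3.5 + 1.2000·(sin 4.3326 − sin 1.8326) = 1.2264
y' = -4.5 − 1.2000·(cos 4.3326 − cos 1.8326) = -4.3657

(1.2264, -4.3657, 4.3326)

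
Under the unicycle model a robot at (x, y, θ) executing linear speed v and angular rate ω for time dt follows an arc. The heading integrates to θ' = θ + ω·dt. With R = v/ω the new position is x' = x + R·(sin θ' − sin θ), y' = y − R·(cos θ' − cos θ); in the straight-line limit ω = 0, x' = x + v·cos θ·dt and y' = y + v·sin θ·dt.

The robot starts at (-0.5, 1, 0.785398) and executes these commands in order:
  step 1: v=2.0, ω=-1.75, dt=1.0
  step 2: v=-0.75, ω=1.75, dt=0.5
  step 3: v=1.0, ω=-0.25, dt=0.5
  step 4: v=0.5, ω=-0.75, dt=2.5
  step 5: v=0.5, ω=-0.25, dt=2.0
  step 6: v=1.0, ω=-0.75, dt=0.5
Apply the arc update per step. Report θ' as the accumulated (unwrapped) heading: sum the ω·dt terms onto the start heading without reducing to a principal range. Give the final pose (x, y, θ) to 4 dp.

(0.7119, -0.9204, -2.9646)

step 1: θ'=-0.9646 (R=-1.1429) → pose (1.2473, 0.8430, -0.9646)
step 2: θ'=-0.0896 (R=-0.4286) → pose (0.9335, 1.0257, -0.0896)
step 3: θ'=-0.2146 (R=-4.0000) → pose (1.4274, 0.9500, -0.2146)
step 4: θ'=-2.0896 (R=-0.6667) → pose (1.8644, -0.0320, -2.0896)
step 5: θ'=-2.5896 (R=-2.0000) → pose (1.1763, -0.7432, -2.5896)
step 6: θ'=-2.9646 (R=-1.3333) → pose (0.7119, -0.9204, -2.9646)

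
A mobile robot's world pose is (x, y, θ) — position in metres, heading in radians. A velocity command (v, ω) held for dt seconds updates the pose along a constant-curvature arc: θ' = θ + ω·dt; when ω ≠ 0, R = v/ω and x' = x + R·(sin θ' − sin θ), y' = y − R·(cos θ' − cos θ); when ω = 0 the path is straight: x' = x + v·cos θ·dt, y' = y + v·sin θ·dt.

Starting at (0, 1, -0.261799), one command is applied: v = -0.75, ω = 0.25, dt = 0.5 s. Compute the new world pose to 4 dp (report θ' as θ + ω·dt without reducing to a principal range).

θ' = -0.2618 + 0.25·0.5 = -0.1368
R = v/ω = -0.75/0.25 = -3.0000
x' = 0 + -3.0000·(sin -0.1368 − sin -0.2618) = -0.3673
y' = 1 − -3.0000·(cos -0.1368 − cos -0.2618) = 1.0742

(-0.3673, 1.0742, -0.1368)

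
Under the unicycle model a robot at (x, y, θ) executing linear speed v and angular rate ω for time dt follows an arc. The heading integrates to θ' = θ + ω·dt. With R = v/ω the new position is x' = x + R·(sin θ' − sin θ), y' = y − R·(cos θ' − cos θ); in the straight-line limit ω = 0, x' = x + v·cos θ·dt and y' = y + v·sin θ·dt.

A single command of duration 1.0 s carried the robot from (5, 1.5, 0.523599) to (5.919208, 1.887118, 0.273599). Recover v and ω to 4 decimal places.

v = 1.0000, ω = -0.2500

Δθ = 0.273599 − 0.523599 = -0.250000
ω = Δθ/dt = -0.250000/1.0 = -0.2500
R = Δx/(sin θ' − sin θ) = -4.0000
v = R·ω = -4.0000·-0.2500 = 1.0000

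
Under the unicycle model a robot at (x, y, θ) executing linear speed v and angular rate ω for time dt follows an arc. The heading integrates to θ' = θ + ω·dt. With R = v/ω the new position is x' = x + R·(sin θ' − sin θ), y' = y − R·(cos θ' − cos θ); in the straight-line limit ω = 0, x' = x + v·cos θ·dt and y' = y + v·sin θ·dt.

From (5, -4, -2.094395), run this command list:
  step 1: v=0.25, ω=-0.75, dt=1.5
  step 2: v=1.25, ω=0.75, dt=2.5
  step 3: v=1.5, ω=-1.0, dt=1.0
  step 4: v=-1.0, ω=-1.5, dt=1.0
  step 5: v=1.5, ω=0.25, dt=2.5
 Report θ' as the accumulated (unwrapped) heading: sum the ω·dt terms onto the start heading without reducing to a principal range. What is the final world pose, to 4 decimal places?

(0.0392, -6.1397, -3.2194)

step 1: θ'=-3.2194 (R=-0.3333) → pose (4.6854, -4.1657, -3.2194)
step 2: θ'=-1.3444 (R=1.6667) → pose (2.9317, -6.2014, -1.3444)
step 3: θ'=-2.3444 (R=-1.5000) → pose (2.5431, -7.5862, -2.3444)
step 4: θ'=-3.8444 (R=0.6667) → pose (3.4510, -7.5433, -3.8444)
step 5: θ'=-3.2194 (R=6.0000) → pose (0.0392, -6.1397, -3.2194)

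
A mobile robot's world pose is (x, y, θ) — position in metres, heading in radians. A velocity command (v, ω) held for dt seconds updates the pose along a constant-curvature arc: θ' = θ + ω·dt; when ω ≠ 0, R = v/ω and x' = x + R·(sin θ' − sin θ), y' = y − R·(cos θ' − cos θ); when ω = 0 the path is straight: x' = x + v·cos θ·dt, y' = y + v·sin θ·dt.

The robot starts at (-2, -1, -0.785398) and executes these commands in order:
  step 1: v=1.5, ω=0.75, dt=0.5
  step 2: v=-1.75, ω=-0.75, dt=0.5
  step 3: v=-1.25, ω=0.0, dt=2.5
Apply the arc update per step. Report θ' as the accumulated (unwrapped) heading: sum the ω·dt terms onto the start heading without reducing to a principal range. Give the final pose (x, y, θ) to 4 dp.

(-4.3124, 1.2797, -0.7854)

step 1: θ'=-0.4104 (R=2.0000) → pose (-1.3837, -1.4197, -0.4104)
step 2: θ'=-0.7854 (R=2.3333) → pose (-2.1027, -0.9300, -0.7854)
step 3: θ'=-0.7854 (straight) → pose (-4.3124, 1.2797, -0.7854)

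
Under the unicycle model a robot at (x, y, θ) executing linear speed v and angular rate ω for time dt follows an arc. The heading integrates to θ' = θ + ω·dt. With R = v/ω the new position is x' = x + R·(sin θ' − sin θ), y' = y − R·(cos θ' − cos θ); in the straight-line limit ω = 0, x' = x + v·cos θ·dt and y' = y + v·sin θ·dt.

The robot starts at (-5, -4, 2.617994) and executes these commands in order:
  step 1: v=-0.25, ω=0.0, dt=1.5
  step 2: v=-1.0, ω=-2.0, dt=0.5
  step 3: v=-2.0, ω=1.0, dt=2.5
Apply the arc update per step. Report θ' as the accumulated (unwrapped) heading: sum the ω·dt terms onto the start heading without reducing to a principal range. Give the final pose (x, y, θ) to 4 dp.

step 1: θ'=2.6180 (straight) → pose (-4.6752, -4.1875, 2.6180)
step 2: θ'=1.6180 (R=0.5000) → pose (-4.4258, -4.5969, 1.6180)
step 3: θ'=4.1180 (R=-2.0000) → pose (-0.7710, -5.6226, 4.1180)

(-0.7710, -5.6226, 4.1180)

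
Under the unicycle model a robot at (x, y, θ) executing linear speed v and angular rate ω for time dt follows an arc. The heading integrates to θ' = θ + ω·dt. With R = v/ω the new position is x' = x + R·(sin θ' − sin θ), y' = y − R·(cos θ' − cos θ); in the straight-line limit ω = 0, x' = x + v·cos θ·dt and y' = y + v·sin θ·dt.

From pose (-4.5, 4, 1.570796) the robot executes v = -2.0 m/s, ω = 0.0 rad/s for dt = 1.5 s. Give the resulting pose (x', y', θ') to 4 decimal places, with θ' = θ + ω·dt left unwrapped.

θ' = 1.5708 + 0.0·1.5 = 1.5708
ω = 0 → straight: x' = -4.5 + -2.0·cos(1.5708)·1.5 = -4.5000
y' = 4 + -2.0·sin(1.5708)·1.5 = 1.0000

(-4.5000, 1.0000, 1.5708)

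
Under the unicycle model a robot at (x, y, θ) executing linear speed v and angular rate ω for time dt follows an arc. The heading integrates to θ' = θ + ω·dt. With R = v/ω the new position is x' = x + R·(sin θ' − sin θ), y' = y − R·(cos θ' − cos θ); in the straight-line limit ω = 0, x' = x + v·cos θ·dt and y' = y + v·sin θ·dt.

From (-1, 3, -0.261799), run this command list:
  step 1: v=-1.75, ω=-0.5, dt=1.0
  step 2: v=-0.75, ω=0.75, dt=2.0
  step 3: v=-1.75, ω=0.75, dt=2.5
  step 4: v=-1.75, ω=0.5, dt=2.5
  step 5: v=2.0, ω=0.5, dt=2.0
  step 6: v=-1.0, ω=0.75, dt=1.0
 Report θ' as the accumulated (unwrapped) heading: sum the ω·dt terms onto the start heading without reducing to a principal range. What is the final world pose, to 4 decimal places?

step 1: θ'=-0.7618 (R=3.5000) → pose (-2.5099, 3.8482, -0.7618)
step 2: θ'=0.7382 (R=-1.0000) → pose (-3.8731, 3.8642, 0.7382)
step 3: θ'=2.6132 (R=-2.3333) → pose (-3.4792, 0.1232, 2.6132)
step 4: θ'=3.8632 (R=-3.5000) → pose (0.5974, 0.5183, 3.8632)
step 5: θ'=4.8632 (R=4.0000) → pose (-0.7148, -3.0857, 4.8632)
step 6: θ'=5.6132 (R=-1.3333) → pose (-1.2051, -2.2409, 5.6132)

(-1.2051, -2.2409, 5.6132)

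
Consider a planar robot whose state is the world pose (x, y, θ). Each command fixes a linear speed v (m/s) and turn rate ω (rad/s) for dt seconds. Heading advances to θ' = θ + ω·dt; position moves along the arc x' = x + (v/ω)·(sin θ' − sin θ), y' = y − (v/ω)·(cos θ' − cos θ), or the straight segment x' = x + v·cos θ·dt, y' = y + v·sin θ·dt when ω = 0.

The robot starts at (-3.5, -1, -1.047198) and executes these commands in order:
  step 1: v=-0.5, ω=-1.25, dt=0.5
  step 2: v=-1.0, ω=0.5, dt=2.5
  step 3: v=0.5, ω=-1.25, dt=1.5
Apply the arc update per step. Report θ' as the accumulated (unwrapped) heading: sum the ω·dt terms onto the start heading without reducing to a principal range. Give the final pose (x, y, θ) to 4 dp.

(-4.5866, 0.6368, -2.2972)

step 1: θ'=-1.6722 (R=0.4000) → pose (-3.5515, -0.7595, -1.6722)
step 2: θ'=-0.4222 (R=-2.0000) → pose (-4.7217, 1.2673, -0.4222)
step 3: θ'=-2.2972 (R=-0.4000) → pose (-4.5866, 0.6368, -2.2972)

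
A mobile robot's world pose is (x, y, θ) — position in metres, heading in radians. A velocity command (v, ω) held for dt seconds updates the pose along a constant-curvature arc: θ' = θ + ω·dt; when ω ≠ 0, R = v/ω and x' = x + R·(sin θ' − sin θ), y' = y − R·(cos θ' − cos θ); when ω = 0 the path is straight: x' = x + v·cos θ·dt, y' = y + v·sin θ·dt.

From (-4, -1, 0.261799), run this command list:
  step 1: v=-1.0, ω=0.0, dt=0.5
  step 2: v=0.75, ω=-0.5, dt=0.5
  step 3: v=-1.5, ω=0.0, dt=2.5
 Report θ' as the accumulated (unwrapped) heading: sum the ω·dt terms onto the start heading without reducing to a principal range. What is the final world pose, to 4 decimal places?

(-7.8622, -1.1226, 0.0118)

step 1: θ'=0.2618 (straight) → pose (-4.4830, -1.1294, 0.2618)
step 2: θ'=0.0118 (R=-1.5000) → pose (-4.1124, -1.0784, 0.0118)
step 3: θ'=0.0118 (straight) → pose (-7.8622, -1.1226, 0.0118)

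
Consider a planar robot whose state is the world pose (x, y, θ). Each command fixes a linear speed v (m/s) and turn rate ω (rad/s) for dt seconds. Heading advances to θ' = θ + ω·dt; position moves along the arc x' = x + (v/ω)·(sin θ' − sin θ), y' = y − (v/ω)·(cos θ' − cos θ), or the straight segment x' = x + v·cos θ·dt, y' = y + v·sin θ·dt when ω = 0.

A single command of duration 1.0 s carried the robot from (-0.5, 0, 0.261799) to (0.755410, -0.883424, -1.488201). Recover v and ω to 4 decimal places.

Δθ = -1.488201 − 0.261799 = -1.750000
ω = Δθ/dt = -1.750000/1.0 = -1.7500
R = Δx/(sin θ' − sin θ) = -1.0000
v = R·ω = -1.0000·-1.7500 = 1.7500

v = 1.7500, ω = -1.7500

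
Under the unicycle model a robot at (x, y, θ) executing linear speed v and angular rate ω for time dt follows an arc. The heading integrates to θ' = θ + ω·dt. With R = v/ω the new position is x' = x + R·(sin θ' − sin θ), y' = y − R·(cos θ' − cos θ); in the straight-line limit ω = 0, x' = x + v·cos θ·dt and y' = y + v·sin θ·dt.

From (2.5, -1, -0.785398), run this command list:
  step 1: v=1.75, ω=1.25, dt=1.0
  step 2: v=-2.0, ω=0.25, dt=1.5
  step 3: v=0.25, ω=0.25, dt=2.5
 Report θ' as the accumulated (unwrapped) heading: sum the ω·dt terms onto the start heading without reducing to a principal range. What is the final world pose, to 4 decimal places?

(1.9967, -2.5098, 1.4646)

step 1: θ'=0.4646 (R=1.4000) → pose (4.1172, -1.2617, 0.4646)
step 2: θ'=0.8396 (R=-8.0000) → pose (1.7468, -3.0716, 0.8396)
step 3: θ'=1.4646 (R=1.0000) → pose (1.9967, -2.5098, 1.4646)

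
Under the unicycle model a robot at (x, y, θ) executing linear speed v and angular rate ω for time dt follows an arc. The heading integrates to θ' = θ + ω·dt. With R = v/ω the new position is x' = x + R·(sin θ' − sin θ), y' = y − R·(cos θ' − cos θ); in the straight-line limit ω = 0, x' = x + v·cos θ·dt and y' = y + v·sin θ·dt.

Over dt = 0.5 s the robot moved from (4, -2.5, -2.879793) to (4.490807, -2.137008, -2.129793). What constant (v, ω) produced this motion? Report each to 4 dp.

v = -1.2500, ω = 1.5000

Δθ = -2.129793 − -2.879793 = 0.750000
ω = Δθ/dt = 0.750000/0.5 = 1.5000
R = Δx/(sin θ' − sin θ) = -0.8333
v = R·ω = -0.8333·1.5000 = -1.2500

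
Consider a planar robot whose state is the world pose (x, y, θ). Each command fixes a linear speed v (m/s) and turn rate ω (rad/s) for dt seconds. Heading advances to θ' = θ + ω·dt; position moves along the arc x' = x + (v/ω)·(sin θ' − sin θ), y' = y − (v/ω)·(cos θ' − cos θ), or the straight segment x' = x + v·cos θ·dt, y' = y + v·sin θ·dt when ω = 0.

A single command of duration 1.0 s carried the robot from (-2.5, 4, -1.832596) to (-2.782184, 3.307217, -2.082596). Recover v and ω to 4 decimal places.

Δθ = -2.082596 − -1.832596 = -0.250000
ω = Δθ/dt = -0.250000/1.0 = -0.2500
R = −Δy/(cos θ' − cos θ) = -3.0000
v = R·ω = -3.0000·-0.2500 = 0.7500

v = 0.7500, ω = -0.2500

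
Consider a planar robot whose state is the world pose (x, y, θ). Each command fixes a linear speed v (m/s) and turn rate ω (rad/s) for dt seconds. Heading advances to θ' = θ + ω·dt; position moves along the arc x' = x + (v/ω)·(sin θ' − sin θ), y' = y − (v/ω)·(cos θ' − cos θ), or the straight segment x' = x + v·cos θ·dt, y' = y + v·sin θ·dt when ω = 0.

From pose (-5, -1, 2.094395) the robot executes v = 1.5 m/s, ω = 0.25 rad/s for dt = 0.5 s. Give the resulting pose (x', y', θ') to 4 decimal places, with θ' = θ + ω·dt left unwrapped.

θ' = 2.0944 + 0.25·0.5 = 2.2194
R = v/ω = 1.5/0.25 = 6.0000
x' = -5 + 6.0000·(sin 2.2194 − sin 2.0944) = -5.4146
y' = -1 − 6.0000·(cos 2.2194 − cos 2.0944) = -0.3756

(-5.4146, -0.3756, 2.2194)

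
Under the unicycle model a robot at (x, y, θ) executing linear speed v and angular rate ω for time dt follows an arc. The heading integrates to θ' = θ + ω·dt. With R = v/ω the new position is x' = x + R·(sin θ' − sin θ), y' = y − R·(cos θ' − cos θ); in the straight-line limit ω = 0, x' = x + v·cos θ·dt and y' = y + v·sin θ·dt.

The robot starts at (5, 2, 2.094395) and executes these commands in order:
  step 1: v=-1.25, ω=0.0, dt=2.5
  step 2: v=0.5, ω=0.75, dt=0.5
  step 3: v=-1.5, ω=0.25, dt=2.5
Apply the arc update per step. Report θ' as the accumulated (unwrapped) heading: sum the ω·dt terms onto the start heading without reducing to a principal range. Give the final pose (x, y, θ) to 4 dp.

step 1: θ'=2.0944 (straight) → pose (6.5625, -0.7063, 2.0944)
step 2: θ'=2.4694 (R=0.6667) → pose (6.4003, -0.5180, 2.4694)
step 3: θ'=3.0944 (R=-6.0000) → pose (9.8534, -1.8166, 3.0944)

(9.8534, -1.8166, 3.0944)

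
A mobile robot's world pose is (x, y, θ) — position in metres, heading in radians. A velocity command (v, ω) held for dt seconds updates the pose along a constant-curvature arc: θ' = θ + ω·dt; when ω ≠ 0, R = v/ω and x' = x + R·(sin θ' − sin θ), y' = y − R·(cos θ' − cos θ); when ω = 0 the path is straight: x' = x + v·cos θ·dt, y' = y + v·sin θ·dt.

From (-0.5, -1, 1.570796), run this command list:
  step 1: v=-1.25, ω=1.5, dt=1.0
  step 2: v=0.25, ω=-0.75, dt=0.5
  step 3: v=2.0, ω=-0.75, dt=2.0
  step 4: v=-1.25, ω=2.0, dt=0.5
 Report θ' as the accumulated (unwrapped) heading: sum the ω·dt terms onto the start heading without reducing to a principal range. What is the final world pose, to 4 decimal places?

step 1: θ'=3.0708 (R=-0.8333) → pose (0.2744, -1.8312, 3.0708)
step 2: θ'=2.6958 (R=-0.3333) → pose (0.1542, -1.7995, 2.6958)
step 3: θ'=1.1958 (R=-2.6667) → pose (-1.1773, 1.5833, 1.1958)
step 4: θ'=2.1958 (R=-0.6250) → pose (-1.1026, 0.9887, 2.1958)

(-1.1026, 0.9887, 2.1958)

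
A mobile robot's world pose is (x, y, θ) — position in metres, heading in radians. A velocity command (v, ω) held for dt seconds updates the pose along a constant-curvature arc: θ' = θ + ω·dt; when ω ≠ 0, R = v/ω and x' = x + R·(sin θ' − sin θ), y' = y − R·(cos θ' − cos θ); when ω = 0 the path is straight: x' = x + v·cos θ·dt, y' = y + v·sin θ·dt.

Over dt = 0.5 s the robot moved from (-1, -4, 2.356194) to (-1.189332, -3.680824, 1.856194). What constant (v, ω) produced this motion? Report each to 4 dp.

v = 0.7500, ω = -1.0000

Δθ = 1.856194 − 2.356194 = -0.500000
ω = Δθ/dt = -0.500000/0.5 = -1.0000
R = −Δy/(cos θ' − cos θ) = -0.7500
v = R·ω = -0.7500·-1.0000 = 0.7500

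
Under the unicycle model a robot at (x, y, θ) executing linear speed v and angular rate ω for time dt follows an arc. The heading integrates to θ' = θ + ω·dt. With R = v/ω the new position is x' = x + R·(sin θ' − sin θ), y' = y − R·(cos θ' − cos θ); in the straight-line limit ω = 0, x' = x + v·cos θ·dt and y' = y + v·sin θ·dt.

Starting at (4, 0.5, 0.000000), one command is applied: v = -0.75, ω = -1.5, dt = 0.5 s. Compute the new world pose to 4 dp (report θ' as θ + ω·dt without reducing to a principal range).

θ' = 0.0000 + -1.5·0.5 = -0.7500
R = v/ω = -0.75/-1.5 = 0.5000
x' = 4 + 0.5000·(sin -0.7500 − sin 0.0000) = 3.6592
y' = 0.5 − 0.5000·(cos -0.7500 − cos 0.0000) = 0.6342

(3.6592, 0.6342, -0.7500)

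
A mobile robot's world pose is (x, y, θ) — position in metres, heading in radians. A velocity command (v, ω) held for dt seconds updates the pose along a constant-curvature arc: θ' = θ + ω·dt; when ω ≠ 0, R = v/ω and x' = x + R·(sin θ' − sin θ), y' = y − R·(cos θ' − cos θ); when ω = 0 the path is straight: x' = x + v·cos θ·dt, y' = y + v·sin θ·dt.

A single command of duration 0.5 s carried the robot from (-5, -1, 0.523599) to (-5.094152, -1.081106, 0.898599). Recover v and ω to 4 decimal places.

Δθ = 0.898599 − 0.523599 = 0.375000
ω = Δθ/dt = 0.375000/0.5 = 0.7500
R = Δx/(sin θ' − sin θ) = -0.3333
v = R·ω = -0.3333·0.7500 = -0.2500

v = -0.2500, ω = 0.7500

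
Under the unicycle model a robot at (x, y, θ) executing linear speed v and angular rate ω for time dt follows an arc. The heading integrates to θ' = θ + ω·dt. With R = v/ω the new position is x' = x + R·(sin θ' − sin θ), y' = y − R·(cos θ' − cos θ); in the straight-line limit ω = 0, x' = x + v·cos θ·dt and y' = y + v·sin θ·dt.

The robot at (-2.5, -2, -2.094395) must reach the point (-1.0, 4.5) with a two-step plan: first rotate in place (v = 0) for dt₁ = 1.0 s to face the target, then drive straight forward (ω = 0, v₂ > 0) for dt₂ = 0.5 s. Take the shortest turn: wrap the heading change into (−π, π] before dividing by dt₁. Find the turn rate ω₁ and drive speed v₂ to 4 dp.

ω₁ = -2.8448, v₂ = 13.3417

heading to target = atan2(4.5−-2, -1−-2.5) = 1.3440
Δθ = wrap(1.3440 − -2.0944) = -2.8448; ω₁ = Δθ/dt₁ = -2.8448
distance = √((-1−-2.5)² + (4.5−-2)²) = 6.6708; v₂ = distance/dt₂ = 13.3417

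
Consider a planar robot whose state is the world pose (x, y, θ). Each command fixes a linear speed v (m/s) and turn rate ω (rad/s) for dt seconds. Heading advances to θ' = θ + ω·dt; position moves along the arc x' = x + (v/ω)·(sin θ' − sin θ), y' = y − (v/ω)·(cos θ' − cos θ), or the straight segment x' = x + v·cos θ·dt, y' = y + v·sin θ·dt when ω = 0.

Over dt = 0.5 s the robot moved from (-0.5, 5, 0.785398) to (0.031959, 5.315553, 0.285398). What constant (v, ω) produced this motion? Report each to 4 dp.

Δθ = 0.285398 − 0.785398 = -0.500000
ω = Δθ/dt = -0.500000/0.5 = -1.0000
R = Δx/(sin θ' − sin θ) = -1.2500
v = R·ω = -1.2500·-1.0000 = 1.2500

v = 1.2500, ω = -1.0000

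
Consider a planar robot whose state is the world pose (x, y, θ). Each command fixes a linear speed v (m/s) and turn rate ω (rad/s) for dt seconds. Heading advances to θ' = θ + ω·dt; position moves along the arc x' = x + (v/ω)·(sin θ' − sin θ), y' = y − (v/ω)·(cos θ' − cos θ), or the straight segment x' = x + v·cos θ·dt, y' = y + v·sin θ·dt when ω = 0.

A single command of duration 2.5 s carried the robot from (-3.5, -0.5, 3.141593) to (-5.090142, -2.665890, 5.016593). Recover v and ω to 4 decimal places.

v = 1.2500, ω = 0.7500

Δθ = 5.016593 − 3.141593 = 1.875000
ω = Δθ/dt = 1.875000/2.5 = 0.7500
R = −Δy/(cos θ' − cos θ) = 1.6667
v = R·ω = 1.6667·0.7500 = 1.2500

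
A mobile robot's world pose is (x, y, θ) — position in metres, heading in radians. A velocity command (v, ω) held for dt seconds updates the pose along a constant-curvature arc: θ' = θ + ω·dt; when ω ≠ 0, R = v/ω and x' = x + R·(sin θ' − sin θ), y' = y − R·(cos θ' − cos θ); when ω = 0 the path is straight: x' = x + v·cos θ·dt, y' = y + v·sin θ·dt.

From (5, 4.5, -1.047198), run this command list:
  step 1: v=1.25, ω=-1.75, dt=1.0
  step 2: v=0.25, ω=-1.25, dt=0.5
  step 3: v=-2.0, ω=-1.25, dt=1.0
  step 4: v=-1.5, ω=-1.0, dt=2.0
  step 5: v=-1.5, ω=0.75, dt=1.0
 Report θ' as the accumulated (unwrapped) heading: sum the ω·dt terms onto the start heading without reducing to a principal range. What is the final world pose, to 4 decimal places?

step 1: θ'=-2.7972 (R=-0.7143) → pose (4.6226, 3.4705, -2.7972)
step 2: θ'=-3.4222 (R=-0.2000) → pose (4.4997, 3.4666, -3.4222)
step 3: θ'=-4.6722 (R=1.6000) → pose (5.6553, 1.9935, -4.6722)
step 4: θ'=-6.6722 (R=1.5000) → pose (3.5876, 0.5453, -6.6722)
step 5: θ'=-5.9222 (R=-2.0000) → pose (2.1226, 0.5658, -5.9222)

(2.1226, 0.5658, -5.9222)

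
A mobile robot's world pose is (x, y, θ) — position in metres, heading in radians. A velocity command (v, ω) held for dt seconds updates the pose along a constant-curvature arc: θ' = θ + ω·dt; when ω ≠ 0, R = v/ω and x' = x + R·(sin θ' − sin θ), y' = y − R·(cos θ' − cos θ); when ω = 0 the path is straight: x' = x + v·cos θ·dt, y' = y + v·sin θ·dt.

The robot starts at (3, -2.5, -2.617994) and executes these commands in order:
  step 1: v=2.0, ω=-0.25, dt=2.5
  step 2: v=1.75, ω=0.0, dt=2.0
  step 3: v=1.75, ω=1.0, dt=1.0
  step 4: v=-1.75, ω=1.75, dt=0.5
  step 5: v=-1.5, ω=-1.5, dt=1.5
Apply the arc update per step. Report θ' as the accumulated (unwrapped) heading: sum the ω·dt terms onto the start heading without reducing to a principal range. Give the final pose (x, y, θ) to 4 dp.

(-5.2031, -1.9135, -3.6180)

step 1: θ'=-3.2430 (R=-8.0000) → pose (-1.8098, -3.5307, -3.2430)
step 2: θ'=-3.2430 (straight) → pose (-5.2918, -3.1764, -3.2430)
step 3: θ'=-2.2430 (R=1.7500) → pose (-6.8383, -3.8277, -2.2430)
step 4: θ'=-1.3680 (R=-1.0000) → pose (-6.6412, -3.0036, -1.3680)
step 5: θ'=-3.6180 (R=1.0000) → pose (-5.2031, -1.9135, -3.6180)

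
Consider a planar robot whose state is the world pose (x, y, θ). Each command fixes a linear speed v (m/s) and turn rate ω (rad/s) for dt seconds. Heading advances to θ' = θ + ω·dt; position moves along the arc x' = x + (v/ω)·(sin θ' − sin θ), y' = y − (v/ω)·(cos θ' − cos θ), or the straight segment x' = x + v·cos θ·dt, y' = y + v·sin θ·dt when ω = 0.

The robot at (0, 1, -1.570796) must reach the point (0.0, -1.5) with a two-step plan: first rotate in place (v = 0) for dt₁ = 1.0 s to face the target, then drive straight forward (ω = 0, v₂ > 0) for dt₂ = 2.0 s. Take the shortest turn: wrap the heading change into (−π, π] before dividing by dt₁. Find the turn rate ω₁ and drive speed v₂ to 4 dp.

heading to target = atan2(-1.5−1, 0−0) = -1.5708
Δθ = wrap(-1.5708 − -1.5708) = 0.0000; ω₁ = Δθ/dt₁ = 0.0000
distance = √((0−0)² + (-1.5−1)²) = 2.5000; v₂ = distance/dt₂ = 1.2500

ω₁ = 0.0000, v₂ = 1.2500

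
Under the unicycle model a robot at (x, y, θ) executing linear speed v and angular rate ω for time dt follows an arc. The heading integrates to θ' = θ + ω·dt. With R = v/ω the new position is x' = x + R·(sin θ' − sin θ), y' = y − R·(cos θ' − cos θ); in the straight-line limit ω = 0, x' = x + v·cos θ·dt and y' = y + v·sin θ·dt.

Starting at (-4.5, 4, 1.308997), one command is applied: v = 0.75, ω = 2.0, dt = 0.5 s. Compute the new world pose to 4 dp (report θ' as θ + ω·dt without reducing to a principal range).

(-4.5848, 4.3494, 2.3090)

θ' = 1.3090 + 2.0·0.5 = 2.3090
R = v/ω = 0.75/2.0 = 0.3750
x' = -4.5 + 0.3750·(sin 2.3090 − sin 1.3090) = -4.5848
y' = 4 − 0.3750·(cos 2.3090 − cos 1.3090) = 4.3494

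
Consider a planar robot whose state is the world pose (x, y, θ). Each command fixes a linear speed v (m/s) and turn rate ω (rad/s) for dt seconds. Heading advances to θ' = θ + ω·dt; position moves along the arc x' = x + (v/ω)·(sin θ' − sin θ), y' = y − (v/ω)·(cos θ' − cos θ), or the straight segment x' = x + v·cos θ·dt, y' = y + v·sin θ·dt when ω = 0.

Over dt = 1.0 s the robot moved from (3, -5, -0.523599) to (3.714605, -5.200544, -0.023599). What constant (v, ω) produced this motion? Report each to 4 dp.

Δθ = -0.023599 − -0.523599 = 0.500000
ω = Δθ/dt = 0.500000/1.0 = 0.5000
R = Δx/(sin θ' − sin θ) = 1.5000
v = R·ω = 1.5000·0.5000 = 0.7500

v = 0.7500, ω = 0.5000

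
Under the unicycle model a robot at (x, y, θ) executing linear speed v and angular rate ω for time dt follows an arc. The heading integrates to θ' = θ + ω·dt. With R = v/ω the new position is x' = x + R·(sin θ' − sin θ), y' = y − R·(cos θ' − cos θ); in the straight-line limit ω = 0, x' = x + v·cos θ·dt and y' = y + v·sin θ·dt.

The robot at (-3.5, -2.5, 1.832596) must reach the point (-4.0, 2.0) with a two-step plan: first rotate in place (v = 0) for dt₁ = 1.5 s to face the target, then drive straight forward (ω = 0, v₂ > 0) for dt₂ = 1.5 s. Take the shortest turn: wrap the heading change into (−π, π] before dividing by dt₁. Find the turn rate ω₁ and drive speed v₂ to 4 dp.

ω₁ = -0.1008, v₂ = 3.0185

heading to target = atan2(2−-2.5, -4−-3.5) = 1.6815
Δθ = wrap(1.6815 − 1.8326) = -0.1511; ω₁ = Δθ/dt₁ = -0.1008
distance = √((-4−-3.5)² + (2−-2.5)²) = 4.5277; v₂ = distance/dt₂ = 3.0185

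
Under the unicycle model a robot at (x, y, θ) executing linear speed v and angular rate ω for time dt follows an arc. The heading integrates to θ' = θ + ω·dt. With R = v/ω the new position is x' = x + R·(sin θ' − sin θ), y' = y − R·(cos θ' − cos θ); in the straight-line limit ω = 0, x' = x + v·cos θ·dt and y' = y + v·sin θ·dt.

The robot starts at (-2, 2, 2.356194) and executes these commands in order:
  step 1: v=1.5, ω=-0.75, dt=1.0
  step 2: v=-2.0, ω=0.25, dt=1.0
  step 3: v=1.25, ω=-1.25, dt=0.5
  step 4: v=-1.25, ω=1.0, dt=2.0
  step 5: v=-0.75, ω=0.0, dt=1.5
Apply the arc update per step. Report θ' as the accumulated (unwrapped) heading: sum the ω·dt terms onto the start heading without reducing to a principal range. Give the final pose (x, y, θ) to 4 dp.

step 1: θ'=1.6062 (R=-2.0000) → pose (-2.5845, 3.3434, 1.6062)
step 2: θ'=1.8562 (R=-8.0000) → pose (-2.2659, 1.3742, 1.8562)
step 3: θ'=1.2312 (R=-1.0000) → pose (-2.2493, 1.9889, 1.2312)
step 4: θ'=3.2312 (R=-1.2500) → pose (-0.9588, 0.3275, 3.2312)
step 5: θ'=3.2312 (straight) → pose (0.1617, 0.4282, 3.2312)

(0.1617, 0.4282, 3.2312)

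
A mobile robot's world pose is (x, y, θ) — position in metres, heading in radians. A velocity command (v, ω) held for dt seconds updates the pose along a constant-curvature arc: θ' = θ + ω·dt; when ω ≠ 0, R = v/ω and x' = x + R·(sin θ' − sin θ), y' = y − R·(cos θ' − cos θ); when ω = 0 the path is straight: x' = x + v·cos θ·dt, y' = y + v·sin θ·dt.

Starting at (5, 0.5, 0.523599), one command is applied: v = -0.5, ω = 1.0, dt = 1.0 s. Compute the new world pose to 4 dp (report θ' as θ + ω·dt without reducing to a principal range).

θ' = 0.5236 + 1.0·1.0 = 1.5236
R = v/ω = -0.5/1.0 = -0.5000
x' = 5 + -0.5000·(sin 1.5236 − sin 0.5236) = 4.7506
y' = 0.5 − -0.5000·(cos 1.5236 − cos 0.5236) = 0.0906

(4.7506, 0.0906, 1.5236)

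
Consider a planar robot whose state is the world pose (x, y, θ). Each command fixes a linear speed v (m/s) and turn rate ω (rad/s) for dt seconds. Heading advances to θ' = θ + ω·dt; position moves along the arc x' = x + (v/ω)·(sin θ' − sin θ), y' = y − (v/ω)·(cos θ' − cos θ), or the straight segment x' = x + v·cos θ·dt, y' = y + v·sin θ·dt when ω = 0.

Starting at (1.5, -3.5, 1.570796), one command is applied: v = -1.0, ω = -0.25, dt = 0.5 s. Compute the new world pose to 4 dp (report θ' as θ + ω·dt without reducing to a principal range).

(1.4688, -3.9987, 1.4458)

θ' = 1.5708 + -0.25·0.5 = 1.4458
R = v/ω = -1.0/-0.25 = 4.0000
x' = 1.5 + 4.0000·(sin 1.4458 − sin 1.5708) = 1.4688
y' = -3.5 − 4.0000·(cos 1.4458 − cos 1.5708) = -3.9987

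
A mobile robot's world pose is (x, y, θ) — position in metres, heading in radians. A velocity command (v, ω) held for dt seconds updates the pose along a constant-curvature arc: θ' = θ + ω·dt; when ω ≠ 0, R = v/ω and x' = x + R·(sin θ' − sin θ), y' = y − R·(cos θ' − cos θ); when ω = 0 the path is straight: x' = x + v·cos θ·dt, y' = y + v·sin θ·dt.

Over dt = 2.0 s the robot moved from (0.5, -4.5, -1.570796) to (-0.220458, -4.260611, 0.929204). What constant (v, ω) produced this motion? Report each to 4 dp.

v = -0.5000, ω = 1.2500

Δθ = 0.929204 − -1.570796 = 2.500000
ω = Δθ/dt = 2.500000/2.0 = 1.2500
R = Δx/(sin θ' − sin θ) = -0.4000
v = R·ω = -0.4000·1.2500 = -0.5000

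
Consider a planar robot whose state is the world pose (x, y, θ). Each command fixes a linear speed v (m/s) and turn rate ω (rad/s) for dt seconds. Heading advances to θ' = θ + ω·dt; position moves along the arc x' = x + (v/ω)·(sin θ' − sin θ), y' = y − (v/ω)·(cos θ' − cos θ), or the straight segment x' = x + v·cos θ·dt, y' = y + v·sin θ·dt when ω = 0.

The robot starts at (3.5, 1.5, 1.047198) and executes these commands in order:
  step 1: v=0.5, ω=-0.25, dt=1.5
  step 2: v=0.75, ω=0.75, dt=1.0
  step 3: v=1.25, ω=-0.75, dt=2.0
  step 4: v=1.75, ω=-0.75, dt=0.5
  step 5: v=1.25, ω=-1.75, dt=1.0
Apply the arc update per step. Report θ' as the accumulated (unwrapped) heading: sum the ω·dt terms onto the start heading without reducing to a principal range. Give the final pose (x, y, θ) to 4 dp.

(7.2340, 2.8218, -2.2028)

step 1: θ'=0.6722 (R=-2.0000) → pose (3.9866, 2.0649, 0.6722)
step 2: θ'=1.4222 (R=1.0000) → pose (4.3529, 2.6993, 1.4222)
step 3: θ'=-0.0778 (R=-1.6667) → pose (6.1307, 4.1142, -0.0778)
step 4: θ'=-0.4528 (R=-2.3333) → pose (6.9702, 3.8861, -0.4528)
step 5: θ'=-2.2028 (R=-0.7143) → pose (7.2340, 2.8218, -2.2028)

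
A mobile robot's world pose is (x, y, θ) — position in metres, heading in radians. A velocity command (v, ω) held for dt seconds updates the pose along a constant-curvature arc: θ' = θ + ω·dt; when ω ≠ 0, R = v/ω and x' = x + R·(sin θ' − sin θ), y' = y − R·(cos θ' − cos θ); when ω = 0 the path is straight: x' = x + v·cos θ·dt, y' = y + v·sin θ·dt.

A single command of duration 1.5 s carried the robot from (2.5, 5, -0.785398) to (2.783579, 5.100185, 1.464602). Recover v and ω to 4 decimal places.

Δθ = 1.464602 − -0.785398 = 2.250000
ω = Δθ/dt = 2.250000/1.5 = 1.5000
R = Δx/(sin θ' − sin θ) = 0.1667
v = R·ω = 0.1667·1.5000 = 0.2500

v = 0.2500, ω = 1.5000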